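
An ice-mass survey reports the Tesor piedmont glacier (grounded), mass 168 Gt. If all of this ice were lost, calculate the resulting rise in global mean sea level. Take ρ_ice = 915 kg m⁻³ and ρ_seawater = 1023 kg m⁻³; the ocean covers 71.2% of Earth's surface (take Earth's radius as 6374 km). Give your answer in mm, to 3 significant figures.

≈ 0.452 mm

Tesor: 168 Gt = 1.680×10^14 kg; dividing by ρ_w = 1023 kg m⁻³ gives 1.642×10^11 m³ of water.
Spread over 3.64×10^14 m² of ocean, Δh = 1.642×10^11 / 3.64×10^14 = 4.52×10^-4 m = 0.452 mm.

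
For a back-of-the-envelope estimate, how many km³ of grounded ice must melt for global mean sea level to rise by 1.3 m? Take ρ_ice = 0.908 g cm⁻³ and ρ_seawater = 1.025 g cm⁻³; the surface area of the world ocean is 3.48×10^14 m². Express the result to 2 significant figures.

Required water volume = Δh × A = 1.3 m × 3.48×10^14 m² = 4.524×10^14 m³ = 4.524×10^5 km³.
Ice volume = water volume × ρ_w/ρ_ice = 4.524×10^5 × 1025/908 = 5.1×10^5 km³.

≈ 5.1×10^5 km³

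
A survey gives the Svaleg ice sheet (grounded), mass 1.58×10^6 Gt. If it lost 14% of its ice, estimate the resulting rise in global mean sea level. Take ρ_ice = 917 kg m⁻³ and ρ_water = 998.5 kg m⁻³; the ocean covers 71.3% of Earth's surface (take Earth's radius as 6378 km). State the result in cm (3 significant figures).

Svaleg: 0.14 × 1.58×10^6 Gt = 2.212×10^17 kg; dividing by ρ_w = 998.5 kg m⁻³ gives 2.215×10^14 m³ of water.
Spread over 3.64×10^14 m² of ocean, Δh = 2.215×10^14 / 3.64×10^14 = 0.608 m = 60.8 cm.

≈ 60.8 cm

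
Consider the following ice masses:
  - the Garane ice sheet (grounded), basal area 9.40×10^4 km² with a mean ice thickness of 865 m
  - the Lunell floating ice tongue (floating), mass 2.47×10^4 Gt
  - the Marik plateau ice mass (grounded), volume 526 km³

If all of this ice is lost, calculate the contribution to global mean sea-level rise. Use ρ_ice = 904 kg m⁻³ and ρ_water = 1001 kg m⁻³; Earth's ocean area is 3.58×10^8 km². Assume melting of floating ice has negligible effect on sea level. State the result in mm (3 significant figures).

Garane: ice volume = 9.40×10^4 km² × 865 m = 8.131×10^4 km³; 8.131×10^4 × (904/1001) = 7.343×10^4 km³ of water.
The Lunell floating ice tongue is floating and already displaces its own weight of water, so its melt adds essentially nothing to sea level.
Marik: 526 km³ × (904/1001) = 475.0 km³ of water.
Total added water ≈ 7.391×10^13 m³ over 3.58×10^14 m² → Δh = 0.206 m = 206 mm.

≈ 206 mm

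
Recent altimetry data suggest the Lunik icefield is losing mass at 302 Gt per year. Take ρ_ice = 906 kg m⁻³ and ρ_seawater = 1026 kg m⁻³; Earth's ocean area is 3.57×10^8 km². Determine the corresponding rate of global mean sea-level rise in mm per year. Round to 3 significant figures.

≈ 0.825 mm/yr

ρ_w = 1026 kg m⁻³. Annual water volume added = 302 Gt / ρ_w = 3.020×10^14 kg / 1026 kg m⁻³ = 2.943×10^11 m³.
Δh per year = 2.943×10^11 / 3.57×10^14 = 8.25×10^-4 m = 0.825 mm.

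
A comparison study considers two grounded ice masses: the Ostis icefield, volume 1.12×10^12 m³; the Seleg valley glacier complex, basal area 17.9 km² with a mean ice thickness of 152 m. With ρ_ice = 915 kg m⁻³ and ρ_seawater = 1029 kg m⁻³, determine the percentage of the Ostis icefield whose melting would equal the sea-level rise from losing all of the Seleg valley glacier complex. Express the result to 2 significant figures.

≈ 0.24 %

Equal sea-level rise means equal mass of meltwater, i.e. equal mass of ice lost.
Ice mass of Seleg: 2.490×10^12 kg; ice mass of Ostis: 1.025×10^15 kg.
Fraction required = 2.490×10^12 / 1.025×10^15 = 2.43×10^-3 → 0.24 %.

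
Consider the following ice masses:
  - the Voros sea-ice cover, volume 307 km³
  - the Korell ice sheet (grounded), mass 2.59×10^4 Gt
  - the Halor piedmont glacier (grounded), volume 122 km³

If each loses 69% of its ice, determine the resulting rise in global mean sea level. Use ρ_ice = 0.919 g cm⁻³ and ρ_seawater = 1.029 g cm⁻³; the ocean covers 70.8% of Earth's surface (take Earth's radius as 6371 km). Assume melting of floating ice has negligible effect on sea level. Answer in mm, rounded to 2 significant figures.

≈ 48 mm

The Voros sea-ice cover is floating and already displaces its own weight of water, so its melt adds essentially nothing to sea level.
Korell: 0.69 × 2.59×10^4 Gt = 1.787×10^16 kg; dividing by ρ_w = 1.029 g cm⁻³ = 1029 kg m⁻³ gives 1.737×10^13 m³ of water.
Halor: 0.69 × 122 km³ × (919/1029) = 75.18 km³ of water.
Total added water ≈ 1.744×10^13 m³ over 3.61×10^14 m² → Δh = 0.0483 m = 48 mm.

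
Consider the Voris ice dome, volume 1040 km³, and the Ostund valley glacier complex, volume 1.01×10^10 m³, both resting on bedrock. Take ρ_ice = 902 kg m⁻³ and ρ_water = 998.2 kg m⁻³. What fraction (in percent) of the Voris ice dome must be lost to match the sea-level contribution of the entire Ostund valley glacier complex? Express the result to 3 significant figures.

Equal sea-level rise means equal mass of meltwater, i.e. equal mass of ice lost.
Ice mass of Ostund: 9.110×10^12 kg; ice mass of Voris: 9.381×10^14 kg.
Fraction required = 9.110×10^12 / 9.381×10^14 = 9.71×10^-3 → 0.971 %.

≈ 0.971 %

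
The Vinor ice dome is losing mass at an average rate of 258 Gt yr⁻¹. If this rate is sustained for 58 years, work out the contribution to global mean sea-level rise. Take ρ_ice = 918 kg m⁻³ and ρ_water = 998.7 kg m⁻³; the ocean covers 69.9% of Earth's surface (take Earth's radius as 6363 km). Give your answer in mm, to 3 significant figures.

Total mass lost = 258 Gt/yr × 58 yr = 1.496×10^4 Gt = 1.496×10^16 kg.
ρ_w = 998.7 kg m⁻³, so water volume = 1.496×10^16 / 998.7 = 1.498×10^13 m³.
Δh = 1.498×10^13 / 3.56×10^14 = 0.0421 m = 42.1 mm.

≈ 42.1 mm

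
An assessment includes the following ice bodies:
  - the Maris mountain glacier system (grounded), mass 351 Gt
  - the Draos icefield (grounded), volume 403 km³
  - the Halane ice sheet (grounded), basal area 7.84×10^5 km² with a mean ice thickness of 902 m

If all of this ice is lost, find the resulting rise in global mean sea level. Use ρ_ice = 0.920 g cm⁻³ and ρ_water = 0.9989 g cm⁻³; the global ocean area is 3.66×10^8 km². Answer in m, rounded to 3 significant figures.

≈ 1.78 m

Maris: 351 Gt = 3.510×10^14 kg; dividing by ρ_w = 0.9989 g cm⁻³ = 998.9 kg m⁻³ gives 3.514×10^11 m³ of water.
Draos: 403 km³ × (920/998.9) = 371.2 km³ of water.
Halane: ice volume = 7.84×10^5 km² × 902 m = 7.072×10^5 km³; 7.072×10^5 × (920/998.9) = 6.513×10^5 km³ of water.
Total added water ≈ 6.520×10^14 m³ over 3.66×10^14 m² → Δh = 1.78 m.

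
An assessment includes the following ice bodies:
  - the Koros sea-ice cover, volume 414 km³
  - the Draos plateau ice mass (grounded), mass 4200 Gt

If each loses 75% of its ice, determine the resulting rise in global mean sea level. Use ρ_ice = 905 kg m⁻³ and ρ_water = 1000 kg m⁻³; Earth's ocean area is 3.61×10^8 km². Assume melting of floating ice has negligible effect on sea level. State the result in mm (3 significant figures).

The Koros sea-ice cover is floating and already displaces its own weight of water, so its melt adds essentially nothing to sea level.
Draos: 0.75 × 4200 Gt = 3.150×10^15 kg; dividing by ρ_w = 1000 kg m⁻³ gives 3.150×10^12 m³ of water.
Total added water ≈ 3.150×10^12 m³ over 3.61×10^14 m² → Δh = 8.73×10^-3 m = 8.73 mm.

≈ 8.73 mm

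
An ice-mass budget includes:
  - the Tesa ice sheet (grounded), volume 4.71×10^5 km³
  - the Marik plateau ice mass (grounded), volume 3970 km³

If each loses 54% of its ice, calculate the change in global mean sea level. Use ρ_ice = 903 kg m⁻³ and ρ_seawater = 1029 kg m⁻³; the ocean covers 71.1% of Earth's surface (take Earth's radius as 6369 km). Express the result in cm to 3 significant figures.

≈ 62.1 cm

Tesa: 0.54 × 4.71×10^5 km³ × (903/1029) = 2.232×10^5 km³ of water.
Marik: 0.54 × 3970 km³ × (903/1029) = 1881 km³ of water.
Total added water ≈ 2.251×10^14 m³ over 3.62×10^14 m² → Δh = 0.621 m = 62.1 cm.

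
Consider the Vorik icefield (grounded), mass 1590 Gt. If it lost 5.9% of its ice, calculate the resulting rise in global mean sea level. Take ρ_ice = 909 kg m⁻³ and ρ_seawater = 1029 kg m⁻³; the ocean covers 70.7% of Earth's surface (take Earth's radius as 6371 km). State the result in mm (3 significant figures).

Vorik: 0.059 × 1590 Gt = 9.381×10^13 kg; dividing by ρ_w = 1029 kg m⁻³ gives 9.117×10^10 m³ of water.
Spread over 3.61×10^14 m² of ocean, Δh = 9.117×10^10 / 3.61×10^14 = 2.53×10^-4 m = 0.253 mm.

≈ 0.253 mm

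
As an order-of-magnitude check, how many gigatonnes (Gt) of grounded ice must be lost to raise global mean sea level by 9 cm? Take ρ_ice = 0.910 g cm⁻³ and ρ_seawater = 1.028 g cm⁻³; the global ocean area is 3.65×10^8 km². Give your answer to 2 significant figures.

Required water volume = Δh × A = 0.09 m × 3.65×10^14 m² = 3.285×10^13 m³.
ρ_w = 1.028 g cm⁻³ = 1028 kg m⁻³, so the mass of water = 3.285×10^13 m³ × 1028 kg m⁻³ = 3.377×10^16 kg = 3.4×10^4 Gt (and the same mass of ice, by conservation).

≈ 3.4×10^4 Gt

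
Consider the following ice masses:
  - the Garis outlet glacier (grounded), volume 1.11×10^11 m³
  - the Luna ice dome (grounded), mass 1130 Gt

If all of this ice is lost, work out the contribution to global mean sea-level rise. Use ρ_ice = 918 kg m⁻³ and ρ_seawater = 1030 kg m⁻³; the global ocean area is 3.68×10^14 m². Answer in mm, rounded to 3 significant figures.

≈ 3.25 mm

Garis: 1.11×10^11 m³ × (918/1030) = 9.893×10^10 m³ of water.
Luna: 1130 Gt = 1.130×10^15 kg; dividing by ρ_w = 1030 kg m⁻³ gives 1.097×10^12 m³ of water.
Total added water ≈ 1.196×10^12 m³ over 3.68×10^14 m² → Δh = 3.25×10^-3 m = 3.25 mm.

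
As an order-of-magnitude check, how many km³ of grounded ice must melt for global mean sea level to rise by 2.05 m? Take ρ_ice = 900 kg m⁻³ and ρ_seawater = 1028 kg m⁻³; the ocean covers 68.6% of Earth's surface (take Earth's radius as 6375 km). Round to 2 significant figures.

Required water volume = Δh × A = 2.05 m × 3.50×10^14 m² = 7.182×10^14 m³ = 7.182×10^5 km³.
Ice volume = water volume × ρ_w/ρ_ice = 7.182×10^5 × 1028/900 = 8.2×10^5 km³.

≈ 8.2×10^5 km³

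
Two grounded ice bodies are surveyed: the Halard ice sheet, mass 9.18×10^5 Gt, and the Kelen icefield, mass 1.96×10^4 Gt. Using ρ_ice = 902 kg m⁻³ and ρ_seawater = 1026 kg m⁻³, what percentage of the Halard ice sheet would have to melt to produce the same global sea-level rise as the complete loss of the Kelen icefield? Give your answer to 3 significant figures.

≈ 2.14 %

Equal sea-level rise means equal mass of meltwater, i.e. equal mass of ice lost.
Ice mass of Kelen: 1.960×10^16 kg; ice mass of Halard: 9.180×10^17 kg.
Fraction required = 1.960×10^16 / 9.180×10^17 = 0.0214 → 2.14 %.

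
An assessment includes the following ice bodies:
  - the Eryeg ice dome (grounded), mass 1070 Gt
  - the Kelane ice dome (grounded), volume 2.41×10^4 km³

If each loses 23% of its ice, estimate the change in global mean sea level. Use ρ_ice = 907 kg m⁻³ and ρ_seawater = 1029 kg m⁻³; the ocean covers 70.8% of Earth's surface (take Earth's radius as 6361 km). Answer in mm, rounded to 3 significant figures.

≈ 14.2 mm

Eryeg: 0.23 × 1070 Gt = 2.461×10^14 kg; dividing by ρ_w = 1029 kg m⁻³ gives 2.392×10^11 m³ of water.
Kelane: 0.23 × 2.41×10^4 km³ × (907/1029) = 4886 km³ of water.
Total added water ≈ 5.125×10^12 m³ over 3.60×10^14 m² → Δh = 0.0142 m = 14.2 mm.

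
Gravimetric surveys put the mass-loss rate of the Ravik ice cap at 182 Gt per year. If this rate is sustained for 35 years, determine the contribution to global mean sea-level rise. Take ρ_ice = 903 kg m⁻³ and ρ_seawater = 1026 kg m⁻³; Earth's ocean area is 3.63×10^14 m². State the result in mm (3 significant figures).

≈ 17.1 mm

Total mass lost = 182 Gt/yr × 35 yr = 6370 Gt = 6.370×10^15 kg.
ρ_w = 1026 kg m⁻³, so water volume = 6.370×10^15 / 1026 = 6.209×10^12 m³.
Δh = 6.209×10^12 / 3.63×10^14 = 0.0171 m = 17.1 mm.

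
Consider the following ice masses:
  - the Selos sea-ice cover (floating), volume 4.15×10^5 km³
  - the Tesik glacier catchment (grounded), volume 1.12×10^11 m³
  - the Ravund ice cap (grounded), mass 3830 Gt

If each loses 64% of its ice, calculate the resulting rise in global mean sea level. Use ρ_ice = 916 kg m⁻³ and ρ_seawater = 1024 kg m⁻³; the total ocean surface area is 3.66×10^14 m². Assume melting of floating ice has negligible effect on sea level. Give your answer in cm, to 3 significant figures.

≈ 0.672 cm

The Selos sea-ice cover is floating and already displaces its own weight of water, so its melt adds essentially nothing to sea level.
Tesik: 0.64 × 1.12×10^11 m³ × (916/1024) = 6.412×10^10 m³ of water.
Ravund: 0.64 × 3830 Gt = 2.451×10^15 kg; dividing by ρ_w = 1024 kg m⁻³ gives 2.394×10^12 m³ of water.
Total added water ≈ 2.458×10^12 m³ over 3.66×10^14 m² → Δh = 6.72×10^-3 m = 0.672 cm.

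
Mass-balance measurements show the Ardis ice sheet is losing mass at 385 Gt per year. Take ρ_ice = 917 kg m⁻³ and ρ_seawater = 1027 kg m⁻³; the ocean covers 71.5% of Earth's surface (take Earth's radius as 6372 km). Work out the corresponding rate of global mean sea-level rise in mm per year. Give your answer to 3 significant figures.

≈ 1.03 mm/yr

ρ_w = 1027 kg m⁻³. Annual water volume added = 385 Gt / ρ_w = 3.850×10^14 kg / 1027 kg m⁻³ = 3.749×10^11 m³.
Δh per year = 3.749×10^11 / 3.65×10^14 = 1.03×10^-3 m = 1.03 mm.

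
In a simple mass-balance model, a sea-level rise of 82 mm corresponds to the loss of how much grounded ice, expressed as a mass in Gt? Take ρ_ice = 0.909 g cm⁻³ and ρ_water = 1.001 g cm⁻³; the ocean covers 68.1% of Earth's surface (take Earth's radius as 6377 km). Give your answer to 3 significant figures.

Required water volume = Δh × A = 0.082 m × 3.48×10^14 m² = 2.854×10^13 m³.
ρ_w = 1.001 g cm⁻³ = 1001 kg m⁻³, so the mass of water = 2.854×10^13 m³ × 1001 kg m⁻³ = 2.857×10^16 kg = 2.86×10^4 Gt (and the same mass of ice, by conservation).

≈ 2.86×10^4 Gt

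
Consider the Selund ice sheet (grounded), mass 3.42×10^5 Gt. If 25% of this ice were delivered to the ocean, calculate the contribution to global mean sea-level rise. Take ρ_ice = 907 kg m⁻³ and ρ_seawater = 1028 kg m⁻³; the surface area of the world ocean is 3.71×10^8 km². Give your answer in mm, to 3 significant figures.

≈ 224 mm

Selund: 0.25 × 3.42×10^5 Gt = 8.550×10^16 kg; dividing by ρ_w = 1028 kg m⁻³ gives 8.317×10^13 m³ of water.
Spread over 3.71×10^14 m² of ocean, Δh = 8.317×10^13 / 3.71×10^14 = 0.224 m = 224 mm.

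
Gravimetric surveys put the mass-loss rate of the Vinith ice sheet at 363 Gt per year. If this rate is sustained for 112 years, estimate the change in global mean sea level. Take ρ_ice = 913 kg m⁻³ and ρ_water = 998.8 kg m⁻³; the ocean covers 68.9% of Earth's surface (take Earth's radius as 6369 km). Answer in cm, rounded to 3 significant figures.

≈ 11.6 cm

Total mass lost = 363 Gt/yr × 112 yr = 4.066×10^4 Gt = 4.066×10^16 kg.
ρ_w = 998.8 kg m⁻³, so water volume = 4.066×10^16 / 998.8 = 4.070×10^13 m³.
Δh = 4.070×10^13 / 3.51×10^14 = 0.116 m = 11.6 cm.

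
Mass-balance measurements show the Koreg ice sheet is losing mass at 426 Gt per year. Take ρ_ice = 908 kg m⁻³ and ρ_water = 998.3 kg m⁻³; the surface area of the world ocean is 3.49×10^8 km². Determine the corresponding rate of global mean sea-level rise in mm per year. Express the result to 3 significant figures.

ρ_w = 998.3 kg m⁻³. Annual water volume added = 426 Gt / ρ_w = 4.260×10^14 kg / 998.3 kg m⁻³ = 4.267×10^11 m³.
Δh per year = 4.267×10^11 / 3.49×10^14 = 1.22×10^-3 m = 1.22 mm.

≈ 1.22 mm/yr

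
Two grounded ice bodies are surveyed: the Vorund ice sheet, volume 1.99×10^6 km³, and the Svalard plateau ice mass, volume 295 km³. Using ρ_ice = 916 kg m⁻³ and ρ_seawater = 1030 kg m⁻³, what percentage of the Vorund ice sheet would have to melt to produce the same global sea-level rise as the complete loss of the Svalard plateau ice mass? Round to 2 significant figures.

≈ 0.015 %

Equal sea-level rise means equal mass of meltwater, i.e. equal mass of ice lost.
Ice mass of Svalard: 2.702×10^14 kg; ice mass of Vorund: 1.823×10^18 kg.
Fraction required = 2.702×10^14 / 1.823×10^18 = 1.48×10^-4 → 0.015 %.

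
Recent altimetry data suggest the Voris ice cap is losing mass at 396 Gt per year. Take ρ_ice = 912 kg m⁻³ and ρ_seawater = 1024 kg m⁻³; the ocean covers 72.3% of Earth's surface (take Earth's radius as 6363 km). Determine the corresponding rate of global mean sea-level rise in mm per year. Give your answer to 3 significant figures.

ρ_w = 1024 kg m⁻³. Annual water volume added = 396 Gt / ρ_w = 3.960×10^14 kg / 1024 kg m⁻³ = 3.867×10^11 m³.
Δh per year = 3.867×10^11 / 3.68×10^14 = 1.05×10^-3 m = 1.05 mm.

≈ 1.05 mm/yr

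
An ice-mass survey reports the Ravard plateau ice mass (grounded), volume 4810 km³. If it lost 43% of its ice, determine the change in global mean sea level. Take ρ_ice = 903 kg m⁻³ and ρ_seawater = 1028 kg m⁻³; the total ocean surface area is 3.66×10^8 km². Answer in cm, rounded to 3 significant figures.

≈ 0.496 cm

Ravard: 0.43 × 4810 km³ × (903/1028) = 1817 km³ of water.
Spread over 3.66×10^14 m² of ocean, Δh = 1.817×10^12 / 3.66×10^14 = 4.96×10^-3 m = 0.496 cm.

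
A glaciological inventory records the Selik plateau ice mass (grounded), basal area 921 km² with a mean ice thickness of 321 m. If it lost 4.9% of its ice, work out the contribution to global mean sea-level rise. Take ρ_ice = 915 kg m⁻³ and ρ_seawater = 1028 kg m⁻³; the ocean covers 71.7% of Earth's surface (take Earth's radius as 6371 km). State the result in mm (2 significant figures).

Selik: ice volume = 921 km² × 321 m = 295.6 km³; 0.049 × 295.6 × (915/1028) = 12.89 km³ of water.
Spread over 3.66×10^14 m² of ocean, Δh = 1.289×10^10 / 3.66×10^14 = 3.53×10^-5 m = 0.035 mm.

≈ 0.035 mm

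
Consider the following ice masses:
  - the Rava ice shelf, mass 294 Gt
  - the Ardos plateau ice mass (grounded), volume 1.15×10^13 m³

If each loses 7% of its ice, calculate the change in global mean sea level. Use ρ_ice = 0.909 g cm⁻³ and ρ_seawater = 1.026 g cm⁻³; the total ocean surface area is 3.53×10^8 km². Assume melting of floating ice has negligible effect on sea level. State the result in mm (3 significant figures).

The Rava ice shelf is floating and already displaces its own weight of water, so its melt adds essentially nothing to sea level.
Ardos: 0.07 × 1.15×10^13 m³ × (909/1026) = 7.132×10^11 m³ of water.
Total added water ≈ 7.132×10^11 m³ over 3.53×10^14 m² → Δh = 2.02×10^-3 m = 2.02 mm.

≈ 2.02 mm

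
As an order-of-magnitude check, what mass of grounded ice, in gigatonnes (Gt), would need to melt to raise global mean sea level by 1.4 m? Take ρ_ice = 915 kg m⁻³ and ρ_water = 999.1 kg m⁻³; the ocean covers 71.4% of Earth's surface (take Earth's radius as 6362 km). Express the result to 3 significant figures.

Required water volume = Δh × A = 1.4 m × 3.63×10^14 m² = 5.084×10^14 m³.
ρ_w = 999.1 kg m⁻³, so the mass of water = 5.084×10^14 m³ × 999.1 kg m⁻³ = 5.080×10^17 kg = 5.08×10^5 Gt (and the same mass of ice, by conservation).

≈ 5.08×10^5 Gt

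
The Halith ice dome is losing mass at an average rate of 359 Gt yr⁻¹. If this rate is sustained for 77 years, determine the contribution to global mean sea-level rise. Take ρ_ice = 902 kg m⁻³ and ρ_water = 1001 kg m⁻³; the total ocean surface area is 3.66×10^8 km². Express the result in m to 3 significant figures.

Total mass lost = 359 Gt/yr × 77 yr = 2.764×10^4 Gt = 2.764×10^16 kg.
ρ_w = 1001 kg m⁻³, so water volume = 2.764×10^16 / 1001 = 2.762×10^13 m³.
Δh = 2.762×10^13 / 3.66×10^14 = 0.0755 m.

≈ 0.0755 m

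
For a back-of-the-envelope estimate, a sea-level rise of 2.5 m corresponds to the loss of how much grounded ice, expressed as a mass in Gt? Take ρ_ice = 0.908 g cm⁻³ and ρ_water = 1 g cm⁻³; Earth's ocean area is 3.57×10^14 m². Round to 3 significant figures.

≈ 8.92×10^5 Gt

Required water volume = Δh × A = 2.5 m × 3.57×10^14 m² = 8.925×10^14 m³.
ρ_w = 1 g cm⁻³ = 1000 kg m⁻³, so the mass of water = 8.925×10^14 m³ × 1000 kg m⁻³ = 8.925×10^17 kg = 8.92×10^5 Gt (and the same mass of ice, by conservation).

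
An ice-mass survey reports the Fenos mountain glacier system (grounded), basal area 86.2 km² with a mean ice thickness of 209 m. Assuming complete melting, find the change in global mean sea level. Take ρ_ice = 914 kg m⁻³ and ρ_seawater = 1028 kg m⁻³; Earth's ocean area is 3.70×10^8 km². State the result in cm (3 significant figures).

Fenos: ice volume = 86.2 km² × 209 m = 18.02 km³; 18.02 × (914/1028) = 16.02 km³ of water.
Spread over 3.70×10^14 m² of ocean, Δh = 1.602×10^10 / 3.70×10^14 = 4.33×10^-5 m = 4.33×10^-3 cm.

≈ 4.33×10^-3 cm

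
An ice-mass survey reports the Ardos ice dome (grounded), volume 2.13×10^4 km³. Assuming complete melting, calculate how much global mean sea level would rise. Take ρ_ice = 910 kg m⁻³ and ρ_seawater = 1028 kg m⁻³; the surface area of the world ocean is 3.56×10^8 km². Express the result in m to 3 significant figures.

Ardos: 2.13×10^4 km³ × (910/1028) = 1.886×10^4 km³ of water.
Spread over 3.56×10^14 m² of ocean, Δh = 1.886×10^13 / 3.56×10^14 = 0.0530 m.

≈ 0.0530 m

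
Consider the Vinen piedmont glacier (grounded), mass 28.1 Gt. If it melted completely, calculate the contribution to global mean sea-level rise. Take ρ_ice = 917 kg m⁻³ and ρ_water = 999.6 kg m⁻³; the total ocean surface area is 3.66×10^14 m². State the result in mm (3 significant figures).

≈ 0.0768 mm

Vinen: 28.1 Gt = 2.810×10^13 kg; dividing by ρ_w = 999.6 kg m⁻³ gives 2.811×10^10 m³ of water.
Spread over 3.66×10^14 m² of ocean, Δh = 2.811×10^10 / 3.66×10^14 = 7.68×10^-5 m = 0.0768 mm.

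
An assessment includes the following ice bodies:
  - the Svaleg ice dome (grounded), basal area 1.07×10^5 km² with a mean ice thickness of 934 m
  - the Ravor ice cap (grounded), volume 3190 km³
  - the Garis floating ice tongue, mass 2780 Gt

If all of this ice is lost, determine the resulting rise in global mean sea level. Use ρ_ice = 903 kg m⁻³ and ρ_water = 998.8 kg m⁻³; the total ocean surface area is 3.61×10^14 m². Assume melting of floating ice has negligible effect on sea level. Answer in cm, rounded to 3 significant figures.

Svaleg: ice volume = 1.07×10^5 km² × 934 m = 9.994×10^4 km³; 9.994×10^4 × (903/998.8) = 9.035×10^4 km³ of water.
Ravor: 3190 km³ × (903/998.8) = 2884 km³ of water.
The Garis floating ice tongue is floating and already displaces its own weight of water, so its melt adds essentially nothing to sea level.
Total added water ≈ 9.324×10^13 m³ over 3.61×10^14 m² → Δh = 0.258 m = 25.8 cm.

≈ 25.8 cm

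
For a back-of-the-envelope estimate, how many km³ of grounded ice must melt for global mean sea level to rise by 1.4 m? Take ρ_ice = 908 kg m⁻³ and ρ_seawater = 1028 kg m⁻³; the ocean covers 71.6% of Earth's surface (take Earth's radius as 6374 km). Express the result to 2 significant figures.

≈ 5.8×10^5 km³

Required water volume = Δh × A = 1.4 m × 3.66×10^14 m² = 5.118×10^14 m³ = 5.118×10^5 km³.
Ice volume = water volume × ρ_w/ρ_ice = 5.118×10^5 × 1028/908 = 5.8×10^5 km³.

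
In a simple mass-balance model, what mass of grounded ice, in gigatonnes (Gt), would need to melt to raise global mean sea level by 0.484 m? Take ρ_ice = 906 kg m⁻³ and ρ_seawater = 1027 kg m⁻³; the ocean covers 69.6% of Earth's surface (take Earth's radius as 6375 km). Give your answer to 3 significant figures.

Required water volume = Δh × A = 0.484 m × 3.55×10^14 m² = 1.720×10^14 m³.
ρ_w = 1027 kg m⁻³, so the mass of water = 1.720×10^14 m³ × 1027 kg m⁻³ = 1.767×10^17 kg = 1.77×10^5 Gt (and the same mass of ice, by conservation).

≈ 1.77×10^5 Gt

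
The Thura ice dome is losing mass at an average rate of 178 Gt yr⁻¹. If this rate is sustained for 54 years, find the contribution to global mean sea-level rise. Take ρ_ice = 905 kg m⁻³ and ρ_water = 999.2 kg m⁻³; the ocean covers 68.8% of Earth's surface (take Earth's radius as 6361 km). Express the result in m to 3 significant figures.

≈ 0.0275 m

Total mass lost = 178 Gt/yr × 54 yr = 9612 Gt = 9.612×10^15 kg.
ρ_w = 999.2 kg m⁻³, so water volume = 9.612×10^15 / 999.2 = 9.620×10^12 m³.
Δh = 9.620×10^12 / 3.50×10^14 = 0.0275 m.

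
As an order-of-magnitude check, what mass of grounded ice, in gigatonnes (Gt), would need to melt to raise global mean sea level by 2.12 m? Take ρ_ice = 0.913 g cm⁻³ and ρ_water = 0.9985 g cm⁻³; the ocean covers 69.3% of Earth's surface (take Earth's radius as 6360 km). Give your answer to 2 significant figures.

Required water volume = Δh × A = 2.12 m × 3.52×10^14 m² = 7.468×10^14 m³.
ρ_w = 0.9985 g cm⁻³ = 998.5 kg m⁻³, so the mass of water = 7.468×10^14 m³ × 998.5 kg m⁻³ = 7.457×10^17 kg = 7.5×10^5 Gt (and the same mass of ice, by conservation).

≈ 7.5×10^5 Gt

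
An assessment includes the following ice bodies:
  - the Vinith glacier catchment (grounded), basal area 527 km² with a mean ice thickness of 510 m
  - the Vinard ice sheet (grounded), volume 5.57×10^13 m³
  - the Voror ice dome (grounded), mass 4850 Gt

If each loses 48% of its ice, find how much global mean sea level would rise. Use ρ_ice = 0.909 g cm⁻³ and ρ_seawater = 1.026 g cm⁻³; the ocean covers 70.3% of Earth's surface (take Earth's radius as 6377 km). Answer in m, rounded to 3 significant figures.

≈ 0.0726 m

Vinith: ice volume = 527 km² × 510 m = 268.8 km³; 0.48 × 268.8 × (909/1026) = 114.3 km³ of water.
Vinard: 0.48 × 5.57×10^13 m³ × (909/1026) = 2.369×10^13 m³ of water.
Voror: 0.48 × 4850 Gt = 2.328×10^15 kg; dividing by ρ_w = 1.026 g cm⁻³ = 1026 kg m⁻³ gives 2.269×10^12 m³ of water.
Total added water ≈ 2.607×10^13 m³ over 3.59×10^14 m² → Δh = 0.0726 m.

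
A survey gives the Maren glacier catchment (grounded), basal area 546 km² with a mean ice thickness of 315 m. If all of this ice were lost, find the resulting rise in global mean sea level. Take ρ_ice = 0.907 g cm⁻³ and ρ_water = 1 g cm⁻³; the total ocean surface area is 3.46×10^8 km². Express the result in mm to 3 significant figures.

≈ 0.451 mm

Maren: ice volume = 546 km² × 315 m = 172.0 km³; 172.0 × (907/1000) = 156.0 km³ of water.
Spread over 3.46×10^14 m² of ocean, Δh = 1.560×10^11 / 3.46×10^14 = 4.51×10^-4 m = 0.451 mm.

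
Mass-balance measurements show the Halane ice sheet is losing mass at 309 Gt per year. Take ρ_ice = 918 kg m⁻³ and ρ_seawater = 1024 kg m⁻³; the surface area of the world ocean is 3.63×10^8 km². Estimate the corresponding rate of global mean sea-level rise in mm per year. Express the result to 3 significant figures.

≈ 0.831 mm/yr

ρ_w = 1024 kg m⁻³. Annual water volume added = 309 Gt / ρ_w = 3.090×10^14 kg / 1024 kg m⁻³ = 3.018×10^11 m³.
Δh per year = 3.018×10^11 / 3.63×10^14 = 8.31×10^-4 m = 0.831 mm.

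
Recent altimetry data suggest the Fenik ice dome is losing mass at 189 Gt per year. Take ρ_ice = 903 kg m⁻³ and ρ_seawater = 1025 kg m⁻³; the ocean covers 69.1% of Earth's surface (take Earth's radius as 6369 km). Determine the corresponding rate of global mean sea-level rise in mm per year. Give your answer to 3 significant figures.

ρ_w = 1025 kg m⁻³. Annual water volume added = 189 Gt / ρ_w = 1.890×10^14 kg / 1025 kg m⁻³ = 1.844×10^11 m³.
Δh per year = 1.844×10^11 / 3.52×10^14 = 5.23×10^-4 m = 0.523 mm.

≈ 0.523 mm/yr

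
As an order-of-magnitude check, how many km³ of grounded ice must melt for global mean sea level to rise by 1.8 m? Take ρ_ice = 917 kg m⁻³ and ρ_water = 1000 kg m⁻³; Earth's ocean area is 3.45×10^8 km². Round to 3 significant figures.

≈ 6.77×10^5 km³

Required water volume = Δh × A = 1.8 m × 3.45×10^14 m² = 6.210×10^14 m³ = 6.210×10^5 km³.
Ice volume = water volume × ρ_w/ρ_ice = 6.210×10^5 × 1000/917 = 6.77×10^5 km³.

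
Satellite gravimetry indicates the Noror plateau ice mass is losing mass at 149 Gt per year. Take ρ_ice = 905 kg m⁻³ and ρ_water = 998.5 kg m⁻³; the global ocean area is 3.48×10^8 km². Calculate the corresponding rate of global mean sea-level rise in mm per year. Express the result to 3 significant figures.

≈ 0.429 mm/yr

ρ_w = 998.5 kg m⁻³. Annual water volume added = 149 Gt / ρ_w = 1.490×10^14 kg / 998.5 kg m⁻³ = 1.492×10^11 m³.
Δh per year = 1.492×10^11 / 3.48×10^14 = 4.29×10^-4 m = 0.429 mm.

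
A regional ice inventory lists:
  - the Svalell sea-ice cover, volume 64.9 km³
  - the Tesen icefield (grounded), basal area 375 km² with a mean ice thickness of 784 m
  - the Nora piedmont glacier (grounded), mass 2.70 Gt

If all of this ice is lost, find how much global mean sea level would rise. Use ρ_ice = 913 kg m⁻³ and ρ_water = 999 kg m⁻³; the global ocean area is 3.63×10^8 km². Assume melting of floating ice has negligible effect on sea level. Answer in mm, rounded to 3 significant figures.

≈ 0.748 mm

The Svalell sea-ice cover is floating and already displaces its own weight of water, so its melt adds essentially nothing to sea level.
Tesen: ice volume = 375 km² × 784 m = 294.0 km³; 294.0 × (913/999) = 268.7 km³ of water.
Nora: 2.70 Gt = 2.700×10^12 kg; dividing by ρ_w = 999 kg m⁻³ gives 2.703×10^9 m³ of water.
Total added water ≈ 2.714×10^11 m³ over 3.63×10^14 m² → Δh = 7.48×10^-4 m = 0.748 mm.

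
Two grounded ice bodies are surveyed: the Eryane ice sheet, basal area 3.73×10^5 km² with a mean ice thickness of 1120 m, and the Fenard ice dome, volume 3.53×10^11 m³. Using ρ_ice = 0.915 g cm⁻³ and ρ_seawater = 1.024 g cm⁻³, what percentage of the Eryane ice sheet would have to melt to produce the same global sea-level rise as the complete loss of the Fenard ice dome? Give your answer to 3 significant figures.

≈ 0.0845 %

Equal sea-level rise means equal mass of meltwater, i.e. equal mass of ice lost.
Ice mass of Fenard: 3.230×10^14 kg; ice mass of Eryane: 3.823×10^17 kg.
Fraction required = 3.230×10^14 / 3.823×10^17 = 8.45×10^-4 → 0.0845 %.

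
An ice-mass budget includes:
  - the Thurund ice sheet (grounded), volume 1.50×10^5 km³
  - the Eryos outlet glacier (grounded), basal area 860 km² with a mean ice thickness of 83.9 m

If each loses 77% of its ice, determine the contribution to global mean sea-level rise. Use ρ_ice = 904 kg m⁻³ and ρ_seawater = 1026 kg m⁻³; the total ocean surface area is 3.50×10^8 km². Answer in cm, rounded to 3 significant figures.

Thurund: 0.77 × 1.50×10^5 km³ × (904/1026) = 1.018×10^5 km³ of water.
Eryos: ice volume = 860 km² × 83.9 m = 72.15 km³; 0.77 × 72.15 × (904/1026) = 48.95 km³ of water.
Total added water ≈ 1.018×10^14 m³ over 3.50×10^14 m² → Δh = 0.291 m = 29.1 cm.

≈ 29.1 cm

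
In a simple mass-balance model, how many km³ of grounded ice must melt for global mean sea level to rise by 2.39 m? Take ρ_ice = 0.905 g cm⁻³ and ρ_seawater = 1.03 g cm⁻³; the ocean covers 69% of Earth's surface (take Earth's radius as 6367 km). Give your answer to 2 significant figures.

≈ 9.6×10^5 km³

Required water volume = Δh × A = 2.39 m × 3.52×10^14 m² = 8.401×10^14 m³ = 8.401×10^5 km³.
Ice volume = water volume × ρ_w/ρ_ice = 8.401×10^5 × 1030/905 = 9.6×10^5 km³.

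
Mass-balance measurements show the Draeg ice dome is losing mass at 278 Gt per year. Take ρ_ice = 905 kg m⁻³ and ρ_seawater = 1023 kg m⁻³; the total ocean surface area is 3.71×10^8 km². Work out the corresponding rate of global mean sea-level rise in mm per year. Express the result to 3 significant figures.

ρ_w = 1023 kg m⁻³. Annual water volume added = 278 Gt / ρ_w = 2.780×10^14 kg / 1023 kg m⁻³ = 2.717×10^11 m³.
Δh per year = 2.717×10^11 / 3.71×10^14 = 7.32×10^-4 m = 0.732 mm.

≈ 0.732 mm/yr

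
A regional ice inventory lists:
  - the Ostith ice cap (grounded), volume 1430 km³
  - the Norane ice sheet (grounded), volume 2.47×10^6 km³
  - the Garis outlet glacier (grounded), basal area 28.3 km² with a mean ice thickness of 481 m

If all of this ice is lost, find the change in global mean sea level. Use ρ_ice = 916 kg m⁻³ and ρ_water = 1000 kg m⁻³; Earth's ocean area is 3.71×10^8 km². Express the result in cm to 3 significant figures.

Ostith: 1430 km³ × (916/1000) = 1310 km³ of water.
Norane: 2.47×10^6 km³ × (916/1000) = 2.263×10^6 km³ of water.
Garis: ice volume = 28.3 km² × 481 m = 13.61 km³; 13.61 × (916/1000) = 12.47 km³ of water.
Total added water ≈ 2.264×10^15 m³ over 3.71×10^14 m² → Δh = 6.10 m = 610 cm.

≈ 610 cm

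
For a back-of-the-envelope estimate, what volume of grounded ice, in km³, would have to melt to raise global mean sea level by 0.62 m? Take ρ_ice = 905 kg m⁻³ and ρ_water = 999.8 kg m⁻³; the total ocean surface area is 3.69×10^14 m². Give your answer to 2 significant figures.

≈ 2.5×10^5 km³

Required water volume = Δh × A = 0.62 m × 3.69×10^14 m² = 2.288×10^14 m³ = 2.288×10^5 km³.
Ice volume = water volume × ρ_w/ρ_ice = 2.288×10^5 × 999.8/905 = 2.5×10^5 km³.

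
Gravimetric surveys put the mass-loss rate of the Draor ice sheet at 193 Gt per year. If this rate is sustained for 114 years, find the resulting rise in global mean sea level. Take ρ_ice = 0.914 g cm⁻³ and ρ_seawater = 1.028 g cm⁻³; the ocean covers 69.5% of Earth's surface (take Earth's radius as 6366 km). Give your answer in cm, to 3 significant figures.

≈ 6.05 cm

Total mass lost = 193 Gt/yr × 114 yr = 2.200×10^4 Gt = 2.200×10^16 kg.
ρ_w = 1.028 g cm⁻³ = 1028 kg m⁻³, so water volume = 2.200×10^16 / 1028 = 2.140×10^13 m³.
Δh = 2.140×10^13 / 3.54×10^14 = 0.0605 m = 6.05 cm.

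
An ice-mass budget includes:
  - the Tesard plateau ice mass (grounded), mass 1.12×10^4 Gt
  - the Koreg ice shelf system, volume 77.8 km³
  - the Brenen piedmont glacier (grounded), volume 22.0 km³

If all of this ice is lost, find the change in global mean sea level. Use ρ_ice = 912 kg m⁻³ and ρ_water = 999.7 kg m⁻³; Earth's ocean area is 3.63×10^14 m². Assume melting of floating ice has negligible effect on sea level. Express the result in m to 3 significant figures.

≈ 0.0309 m

Tesard: 1.12×10^4 Gt = 1.120×10^16 kg; dividing by ρ_w = 999.7 kg m⁻³ gives 1.120×10^13 m³ of water.
The Koreg ice shelf system is floating and already displaces its own weight of water, so its melt adds essentially nothing to sea level.
Brenen: 22.0 km³ × (912/999.7) = 20.07 km³ of water.
Total added water ≈ 1.122×10^13 m³ over 3.63×10^14 m² → Δh = 0.0309 m.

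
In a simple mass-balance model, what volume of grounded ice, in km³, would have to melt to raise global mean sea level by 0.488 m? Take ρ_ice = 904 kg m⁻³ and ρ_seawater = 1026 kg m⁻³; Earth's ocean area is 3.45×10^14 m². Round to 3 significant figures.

Required water volume = Δh × A = 0.488 m × 3.45×10^14 m² = 1.684×10^14 m³ = 1.684×10^5 km³.
Ice volume = water volume × ρ_w/ρ_ice = 1.684×10^5 × 1026/904 = 1.91×10^5 km³.

≈ 1.91×10^5 km³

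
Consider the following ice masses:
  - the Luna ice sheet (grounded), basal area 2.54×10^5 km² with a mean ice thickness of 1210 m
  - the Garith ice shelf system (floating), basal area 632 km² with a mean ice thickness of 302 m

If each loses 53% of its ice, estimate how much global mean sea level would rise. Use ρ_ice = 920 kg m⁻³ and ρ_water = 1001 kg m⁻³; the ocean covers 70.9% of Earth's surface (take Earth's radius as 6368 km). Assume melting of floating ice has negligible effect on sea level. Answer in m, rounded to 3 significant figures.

Luna: ice volume = 2.54×10^5 km² × 1210 m = 3.073×10^5 km³; 0.53 × 3.073×10^5 × (920/1001) = 1.497×10^5 km³ of water.
The Garith ice shelf system is floating and already displaces its own weight of water, so its melt adds essentially nothing to sea level.
Total added water ≈ 1.497×10^14 m³ over 3.61×10^14 m² → Δh = 0.414 m.

≈ 0.414 m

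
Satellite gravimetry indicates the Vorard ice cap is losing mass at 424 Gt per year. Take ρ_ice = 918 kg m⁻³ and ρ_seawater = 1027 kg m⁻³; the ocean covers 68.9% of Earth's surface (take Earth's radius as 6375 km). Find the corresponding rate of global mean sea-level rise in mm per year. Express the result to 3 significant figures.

≈ 1.17 mm/yr

ρ_w = 1027 kg m⁻³. Annual water volume added = 424 Gt / ρ_w = 4.240×10^14 kg / 1027 kg m⁻³ = 4.129×10^11 m³.
Δh per year = 4.129×10^11 / 3.52×10^14 = 1.17×10^-3 m = 1.17 mm.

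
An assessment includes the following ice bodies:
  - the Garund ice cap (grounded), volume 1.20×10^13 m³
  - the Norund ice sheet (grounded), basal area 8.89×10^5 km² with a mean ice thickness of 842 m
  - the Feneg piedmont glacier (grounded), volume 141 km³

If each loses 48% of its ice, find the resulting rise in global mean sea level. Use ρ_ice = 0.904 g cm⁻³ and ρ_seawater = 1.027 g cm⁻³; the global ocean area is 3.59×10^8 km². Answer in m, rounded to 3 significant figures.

Garund: 0.48 × 1.20×10^13 m³ × (904/1027) = 5.070×10^12 m³ of water.
Norund: ice volume = 8.89×10^5 km² × 842 m = 7.485×10^5 km³; 0.48 × 7.485×10^5 × (904/1027) = 3.163×10^5 km³ of water.
Feneg: 0.48 × 141 km³ × (904/1027) = 59.57 km³ of water.
Total added water ≈ 3.214×10^14 m³ over 3.59×10^14 m² → Δh = 0.895 m.

≈ 0.895 m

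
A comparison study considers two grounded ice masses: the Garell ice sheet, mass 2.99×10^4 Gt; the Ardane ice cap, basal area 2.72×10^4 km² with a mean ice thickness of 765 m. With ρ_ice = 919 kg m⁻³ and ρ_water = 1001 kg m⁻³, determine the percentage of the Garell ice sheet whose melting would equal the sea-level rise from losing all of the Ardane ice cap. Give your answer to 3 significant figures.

≈ 64.0 %

Equal sea-level rise means equal mass of meltwater, i.e. equal mass of ice lost.
Ice mass of Ardane: 1.912×10^16 kg; ice mass of Garell: 2.990×10^16 kg.
Fraction required = 1.912×10^16 / 2.990×10^16 = 0.640 → 64.0 %.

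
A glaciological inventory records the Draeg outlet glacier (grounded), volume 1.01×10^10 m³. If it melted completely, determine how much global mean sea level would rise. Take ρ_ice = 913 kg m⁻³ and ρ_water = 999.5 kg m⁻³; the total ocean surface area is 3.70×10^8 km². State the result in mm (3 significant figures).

Draeg: 1.01×10^10 m³ × (913/999.5) = 9.226×10^9 m³ of water.
Spread over 3.70×10^14 m² of ocean, Δh = 9.226×10^9 / 3.70×10^14 = 2.49×10^-5 m = 0.0249 mm.

≈ 0.0249 mm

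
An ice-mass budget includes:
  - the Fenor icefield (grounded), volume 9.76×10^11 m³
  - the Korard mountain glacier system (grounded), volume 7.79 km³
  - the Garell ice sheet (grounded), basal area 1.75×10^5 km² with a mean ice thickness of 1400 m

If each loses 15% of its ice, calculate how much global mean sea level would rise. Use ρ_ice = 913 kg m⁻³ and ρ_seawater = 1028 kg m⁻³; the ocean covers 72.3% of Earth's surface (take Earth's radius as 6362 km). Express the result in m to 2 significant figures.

Fenor: 0.15 × 9.76×10^11 m³ × (913/1028) = 1.300×10^11 m³ of water.
Korard: 0.15 × 7.79 km³ × (913/1028) = 1.038 km³ of water.
Garell: ice volume = 1.75×10^5 km² × 1400 m = 2.450×10^5 km³; 0.15 × 2.450×10^5 × (913/1028) = 3.264×10^4 km³ of water.
Total added water ≈ 3.277×10^13 m³ over 3.68×10^14 m² → Δh = 0.0891 m.

≈ 0.089 m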